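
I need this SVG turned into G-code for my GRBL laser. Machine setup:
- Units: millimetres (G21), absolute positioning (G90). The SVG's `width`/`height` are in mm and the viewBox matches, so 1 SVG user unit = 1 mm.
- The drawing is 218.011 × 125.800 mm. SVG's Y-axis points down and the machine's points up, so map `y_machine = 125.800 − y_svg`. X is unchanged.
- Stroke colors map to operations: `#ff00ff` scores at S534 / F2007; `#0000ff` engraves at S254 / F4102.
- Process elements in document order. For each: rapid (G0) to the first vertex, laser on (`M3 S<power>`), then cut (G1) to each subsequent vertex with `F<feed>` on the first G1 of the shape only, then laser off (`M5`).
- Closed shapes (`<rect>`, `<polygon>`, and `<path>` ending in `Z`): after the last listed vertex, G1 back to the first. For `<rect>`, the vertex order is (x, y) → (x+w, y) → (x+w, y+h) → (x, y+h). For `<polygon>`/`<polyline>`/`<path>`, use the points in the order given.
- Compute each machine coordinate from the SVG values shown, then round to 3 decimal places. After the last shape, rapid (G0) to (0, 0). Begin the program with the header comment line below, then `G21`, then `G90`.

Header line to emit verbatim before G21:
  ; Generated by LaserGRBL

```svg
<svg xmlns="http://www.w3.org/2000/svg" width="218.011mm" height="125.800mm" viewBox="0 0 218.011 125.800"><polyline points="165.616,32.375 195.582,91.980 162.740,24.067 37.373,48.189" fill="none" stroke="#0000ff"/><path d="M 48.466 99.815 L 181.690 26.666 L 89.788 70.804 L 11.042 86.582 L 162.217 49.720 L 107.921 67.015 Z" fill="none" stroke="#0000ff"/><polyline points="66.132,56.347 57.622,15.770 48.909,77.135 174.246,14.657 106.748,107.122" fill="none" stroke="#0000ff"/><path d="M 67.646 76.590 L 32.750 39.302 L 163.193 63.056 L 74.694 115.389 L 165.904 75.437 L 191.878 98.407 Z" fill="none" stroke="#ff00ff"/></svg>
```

1 u = 1 mm; y_m = 125.800 − y.

[1] `<polyline>` open polyline, #0000ff→engrave S254 F4102: (165.616,93.425) → (195.582,33.820) → (162.740,101.733) → (37.373,77.611)

[2] `<path>` closed polygon, #0000ff→engrave S254 F4102: (48.466,25.985) → (181.690,99.134) → (89.788,54.996) → (11.042,39.218) → (162.217,76.080) → (107.921,58.785) → (48.466,25.985) (closed)

[3] `<polyline>` open polyline, #0000ff→engrave S254 F4102: (66.132,69.453) → (57.622,110.030) → (48.909,48.665) → (174.246,111.143) → (106.748,18.678)

[4] `<path>` closed polygon, #ff00ff→score S534 F2007: (67.646,49.210) → (32.750,86.498) → (163.193,62.744) → (74.694,10.411) → (165.904,50.363) → (191.878,27.393) → (67.646,49.210) (closed)

; Generated by LaserGRBL
G21
G90
G0 X165.616 Y93.425
M3 S254
G1 X195.582 Y33.820 F4102
G1 X162.740 Y101.733
G1 X37.373 Y77.611
M5
G0 X48.466 Y25.985
M3 S254
G1 X181.690 Y99.134 F4102
G1 X89.788 Y54.996
G1 X11.042 Y39.218
G1 X162.217 Y76.080
G1 X107.921 Y58.785
G1 X48.466 Y25.985
M5
G0 X66.132 Y69.453
M3 S254
G1 X57.622 Y110.030 F4102
G1 X48.909 Y48.665
G1 X174.246 Y111.143
G1 X106.748 Y18.678
M5
G0 X67.646 Y49.210
M3 S534
G1 X32.750 Y86.498 F2007
G1 X163.193 Y62.744
G1 X74.694 Y10.411
G1 X165.904 Y50.363
G1 X191.878 Y27.393
G1 X67.646 Y49.210
M5
G0 X0.000 Y0.000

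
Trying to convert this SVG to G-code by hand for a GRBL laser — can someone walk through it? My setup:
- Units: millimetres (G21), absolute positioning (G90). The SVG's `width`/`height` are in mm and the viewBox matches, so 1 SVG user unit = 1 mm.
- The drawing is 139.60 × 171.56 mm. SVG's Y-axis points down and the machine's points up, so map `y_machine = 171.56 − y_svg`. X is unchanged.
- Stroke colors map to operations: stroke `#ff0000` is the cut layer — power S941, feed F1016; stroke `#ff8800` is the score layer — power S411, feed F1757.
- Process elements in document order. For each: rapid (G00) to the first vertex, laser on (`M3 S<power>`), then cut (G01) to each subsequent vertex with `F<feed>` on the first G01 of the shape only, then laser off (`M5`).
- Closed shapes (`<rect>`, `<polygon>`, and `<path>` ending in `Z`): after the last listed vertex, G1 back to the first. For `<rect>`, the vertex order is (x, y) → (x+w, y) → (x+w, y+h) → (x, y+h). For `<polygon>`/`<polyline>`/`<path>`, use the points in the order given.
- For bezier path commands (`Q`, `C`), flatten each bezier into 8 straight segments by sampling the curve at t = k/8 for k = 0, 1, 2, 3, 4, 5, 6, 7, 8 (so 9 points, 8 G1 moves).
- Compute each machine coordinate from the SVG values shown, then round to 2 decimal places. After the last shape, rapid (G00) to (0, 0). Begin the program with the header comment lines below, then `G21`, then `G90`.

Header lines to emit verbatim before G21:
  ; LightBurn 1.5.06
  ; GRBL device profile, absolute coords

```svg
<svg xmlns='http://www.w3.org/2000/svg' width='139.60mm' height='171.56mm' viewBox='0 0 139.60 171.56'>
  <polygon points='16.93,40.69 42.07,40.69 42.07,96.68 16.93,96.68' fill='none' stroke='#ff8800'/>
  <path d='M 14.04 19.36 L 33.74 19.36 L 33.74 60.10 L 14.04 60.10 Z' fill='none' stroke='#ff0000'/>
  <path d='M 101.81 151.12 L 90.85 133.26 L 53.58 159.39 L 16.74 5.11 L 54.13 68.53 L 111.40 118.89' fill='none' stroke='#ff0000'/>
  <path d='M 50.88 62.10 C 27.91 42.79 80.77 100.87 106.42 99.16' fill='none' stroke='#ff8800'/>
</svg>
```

; LightBurn 1.5.06
; GRBL device profile, absolute coords
G21
G90
G00 X16.93 Y130.87
M3 S411
G01 X42.07 Y130.87 F1757
G01 X42.07 Y74.88
G01 X16.93 Y74.88
G01 X16.93 Y130.87
M5
G00 X14.04 Y152.20
M3 S941
G01 X33.74 Y152.20 F1016
G01 X33.74 Y111.46
G01 X14.04 Y111.46
G01 X14.04 Y152.20
M5
G00 X101.81 Y20.44
M3 S941
G01 X90.85 Y38.30 F1016
G01 X53.58 Y12.17
G01 X16.74 Y166.45
G01 X54.13 Y103.03
G01 X111.40 Y52.67
M5
G00 X50.88 Y109.46
M3 S411
G01 X45.62 Y113.34 F1757
G01 X46.26 Y111.58
G01 X51.60 Y105.77
G01 X60.42 Y97.53
G01 X71.52 Y88.47
G01 X83.69 Y80.18
G01 X95.73 Y74.29
G01 X106.42 Y72.40
M5
G00 X0.00 Y0.00

viewBox `0 0 139.60 171.56` with mm width/height → 1 unit = 1 mm. Flip: y_m = 171.56 − y_svg.

**Shape 1** — `<polygon>` rectangle, stroke `#ff8800` → score (S411, F1757). Machine vertices: (16.93,130.87) → (42.07,130.87) → (42.07,74.88) → (16.93,74.88) → (16.93,130.87). Closed: final G1 returns to the first vertex.

**Shape 2** — `<path>` rectangle, stroke `#ff0000` → cut (S941, F1016). Machine vertices: (14.04,152.20) → (33.74,152.20) → (33.74,111.46) → (14.04,111.46) → (14.04,152.20). Closed: final G1 returns to the first vertex.

**Shape 3** — `<path>` open polyline, stroke `#ff0000` → cut (S941, F1016). Machine vertices: (101.81,20.44) → (90.85,38.30) → (53.58,12.17) → (16.74,166.45) → (54.13,103.03) → (111.40,52.67). Open path.

**Shape 4** — `<path>` cubic bezier, stroke `#ff8800` → score (S411, F1757). Control points (SVG): P0=(50.88,62.10), P1=(27.91,42.79), P2=(80.77,100.87), P3=(106.42,99.16); sampled at t=k/8. Machine vertices: (50.88,109.46) → (45.62,113.34) → (46.26,111.58) → (51.60,105.77) → (60.42,97.53) → (71.52,88.47) → (83.69,80.18) → (95.73,74.29) → (106.42,72.40). Open path.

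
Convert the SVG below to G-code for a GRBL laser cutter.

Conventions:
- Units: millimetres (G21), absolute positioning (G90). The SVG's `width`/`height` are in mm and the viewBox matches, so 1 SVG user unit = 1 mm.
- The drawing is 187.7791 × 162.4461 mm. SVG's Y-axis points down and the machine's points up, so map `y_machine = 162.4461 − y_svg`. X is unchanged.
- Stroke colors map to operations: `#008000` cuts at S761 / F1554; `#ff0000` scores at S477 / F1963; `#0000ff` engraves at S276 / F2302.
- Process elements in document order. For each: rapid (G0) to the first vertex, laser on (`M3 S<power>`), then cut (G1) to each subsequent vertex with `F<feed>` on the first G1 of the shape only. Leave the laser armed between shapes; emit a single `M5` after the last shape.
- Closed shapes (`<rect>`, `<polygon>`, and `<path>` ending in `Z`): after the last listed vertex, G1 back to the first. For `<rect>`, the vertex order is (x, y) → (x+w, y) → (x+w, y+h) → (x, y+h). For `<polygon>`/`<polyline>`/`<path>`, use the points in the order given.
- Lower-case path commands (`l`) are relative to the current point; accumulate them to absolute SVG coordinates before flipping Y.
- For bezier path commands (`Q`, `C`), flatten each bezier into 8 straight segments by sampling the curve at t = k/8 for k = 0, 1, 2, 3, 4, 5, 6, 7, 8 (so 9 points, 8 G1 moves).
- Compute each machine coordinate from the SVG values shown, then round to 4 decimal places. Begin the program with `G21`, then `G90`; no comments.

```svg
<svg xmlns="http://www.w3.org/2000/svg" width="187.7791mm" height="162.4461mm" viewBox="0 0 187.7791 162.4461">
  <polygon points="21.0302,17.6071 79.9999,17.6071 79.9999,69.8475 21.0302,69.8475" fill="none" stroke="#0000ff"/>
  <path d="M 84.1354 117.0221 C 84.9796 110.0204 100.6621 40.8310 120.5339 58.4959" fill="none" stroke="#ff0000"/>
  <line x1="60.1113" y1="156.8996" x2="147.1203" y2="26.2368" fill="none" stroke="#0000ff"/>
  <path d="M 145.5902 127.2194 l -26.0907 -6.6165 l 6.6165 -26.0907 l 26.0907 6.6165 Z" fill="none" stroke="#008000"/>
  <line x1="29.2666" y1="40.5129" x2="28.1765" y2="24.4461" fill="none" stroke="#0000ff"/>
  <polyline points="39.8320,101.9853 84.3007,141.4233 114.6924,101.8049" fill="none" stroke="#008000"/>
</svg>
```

G21
G90
G0 X21.0302 Y144.8390
M3 S276
G1 X79.9999 Y144.8390 F2302
G1 X79.9999 Y92.5986
G1 X21.0302 Y92.5986
G1 X21.0302 Y144.8390
G0 X84.1354 Y45.4240
M3 S477
G1 X85.1267 Y50.6736 F1963
G1 X87.3843 Y60.0067
G1 X90.7835 Y71.6767
G1 X95.1993 Y83.9371
G1 X100.5071 Y95.0412
G1 X106.5819 Y103.2425
G1 X113.2991 Y106.7943
G1 X120.5339 Y103.9502
G0 X60.1113 Y5.5465
M3 S276
G1 X147.1203 Y136.2093 F2302
G0 X145.5902 Y35.2267
M3 S761
G1 X119.4995 Y41.8432 F1554
G1 X126.1160 Y67.9339
G1 X152.2067 Y61.3174
G1 X145.5902 Y35.2267
G0 X29.2666 Y121.9332
M3 S276
G1 X28.1765 Y138.0000 F2302
G0 X39.8320 Y60.4608
M3 S761
G1 X84.3007 Y21.0228 F1554
G1 X114.6924 Y60.6412
M5

viewBox `0 0 187.7791 162.4461` with mm width/height → 1 unit = 1 mm. Flip: y_m = 162.4461 − y_svg.

**Shape 1** — `<polygon>` rectangle, stroke `#0000ff` → engrave (S276, F2302). Machine vertices: (21.0302,144.8390) → (79.9999,144.8390) → (79.9999,92.5986) → (21.0302,92.5986) → (21.0302,144.8390). Closed: final G1 returns to the first vertex.

**Shape 2** — `<path>` cubic bezier, stroke `#ff0000` → score (S477, F1963). Control points (SVG): P0=(84.1354,117.0221), P1=(84.9796,110.0204), P2=(100.6621,40.8310), P3=(120.5339,58.4959); sampled at t=k/8. Machine vertices: (84.1354,45.4240) → (85.1267,50.6736) → (87.3843,60.0067) → (90.7835,71.6767) → (95.1993,83.9371) → (100.5071,95.0412) → (106.5819,103.2425) → (113.2991,106.7943) → (120.5339,103.9502). Open path.

**Shape 3** — `<line>` line segment, stroke `#0000ff` → engrave (S276, F2302). Machine vertices: (60.1113,5.5465) → (147.1203,136.2093). Open path.

**Shape 4** — `<path>` regular polygon, stroke `#008000` → cut (S761, F1554). Machine vertices: (145.5902,35.2267) → (119.4995,41.8432) → (126.1160,67.9339) → (152.2067,61.3174) → (145.5902,35.2267). Closed: final G1 returns to the first vertex.

**Shape 5** — `<line>` line segment, stroke `#0000ff` → engrave (S276, F2302). Machine vertices: (29.2666,121.9332) → (28.1765,138.0000). Open path.

**Shape 6** — `<polyline>` open polyline, stroke `#008000` → cut (S761, F1554). Machine vertices: (39.8320,60.4608) → (84.3007,21.0228) → (114.6924,60.6412). Open path.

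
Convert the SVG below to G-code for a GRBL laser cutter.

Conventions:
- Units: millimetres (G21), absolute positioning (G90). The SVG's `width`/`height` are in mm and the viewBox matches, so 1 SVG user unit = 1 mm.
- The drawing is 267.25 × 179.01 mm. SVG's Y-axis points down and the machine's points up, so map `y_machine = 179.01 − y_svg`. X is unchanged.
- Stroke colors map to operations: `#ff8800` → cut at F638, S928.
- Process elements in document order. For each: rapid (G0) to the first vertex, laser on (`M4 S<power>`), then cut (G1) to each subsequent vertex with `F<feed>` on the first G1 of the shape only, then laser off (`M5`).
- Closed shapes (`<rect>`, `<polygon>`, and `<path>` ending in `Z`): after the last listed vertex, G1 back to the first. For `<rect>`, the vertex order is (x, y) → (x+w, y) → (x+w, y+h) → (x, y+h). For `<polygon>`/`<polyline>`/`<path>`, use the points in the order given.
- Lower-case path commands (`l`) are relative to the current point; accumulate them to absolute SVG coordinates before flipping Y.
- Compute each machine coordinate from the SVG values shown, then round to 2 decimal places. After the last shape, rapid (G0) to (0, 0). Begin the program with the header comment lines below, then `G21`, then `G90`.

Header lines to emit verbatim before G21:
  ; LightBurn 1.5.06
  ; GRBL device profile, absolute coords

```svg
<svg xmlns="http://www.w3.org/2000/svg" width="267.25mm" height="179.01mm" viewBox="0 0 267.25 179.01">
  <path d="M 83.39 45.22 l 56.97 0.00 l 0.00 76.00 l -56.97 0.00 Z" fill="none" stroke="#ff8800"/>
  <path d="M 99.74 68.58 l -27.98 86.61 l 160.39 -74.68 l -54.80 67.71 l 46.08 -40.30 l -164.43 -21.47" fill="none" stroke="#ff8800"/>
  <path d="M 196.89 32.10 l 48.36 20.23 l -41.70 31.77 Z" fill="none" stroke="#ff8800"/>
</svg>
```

; LightBurn 1.5.06
; GRBL device profile, absolute coords
G21
G90
G0 X83.39 Y133.79
M4 S928
G1 X140.36 Y133.79 F638
G1 X140.36 Y57.79
G1 X83.39 Y57.79
G1 X83.39 Y133.79
M5
G0 X99.74 Y110.43
M4 S928
G1 X71.76 Y23.82 F638
G1 X232.15 Y98.50
G1 X177.35 Y30.79
G1 X223.43 Y71.09
G1 X59.00 Y92.56
M5
G0 X196.89 Y146.91
M4 S928
G1 X245.25 Y126.68 F638
G1 X203.55 Y94.91
G1 X196.89 Y146.91
M5
G0 X0.00 Y0.00

Since the viewBox matches the mm dimensions, user units are millimetres directly. The only transform is the Y-flip y_m = 179.01 − y_svg.

Shape 1 is a rectangle drawn with `<path>`. Its stroke #ff8800 means cut at S928, F638. After flipping Y the toolpath is (83.39,133.79) → (140.36,133.79) → (140.36,57.79) → (83.39,57.79) → (83.39,133.79), returning to the start.

Shape 2 is a open polyline drawn with `<path>`. Its stroke #ff8800 means cut at S928, F638. After flipping Y the toolpath is (99.74,110.43) → (71.76,23.82) → (232.15,98.50) → (177.35,30.79) → (223.43,71.09) → (59.00,92.56).

Shape 3 is a regular polygon drawn with `<path>`. Its stroke #ff8800 means cut at S928, F638. After flipping Y the toolpath is (196.89,146.91) → (245.25,126.68) → (203.55,94.91) → (196.89,146.91), returning to the start.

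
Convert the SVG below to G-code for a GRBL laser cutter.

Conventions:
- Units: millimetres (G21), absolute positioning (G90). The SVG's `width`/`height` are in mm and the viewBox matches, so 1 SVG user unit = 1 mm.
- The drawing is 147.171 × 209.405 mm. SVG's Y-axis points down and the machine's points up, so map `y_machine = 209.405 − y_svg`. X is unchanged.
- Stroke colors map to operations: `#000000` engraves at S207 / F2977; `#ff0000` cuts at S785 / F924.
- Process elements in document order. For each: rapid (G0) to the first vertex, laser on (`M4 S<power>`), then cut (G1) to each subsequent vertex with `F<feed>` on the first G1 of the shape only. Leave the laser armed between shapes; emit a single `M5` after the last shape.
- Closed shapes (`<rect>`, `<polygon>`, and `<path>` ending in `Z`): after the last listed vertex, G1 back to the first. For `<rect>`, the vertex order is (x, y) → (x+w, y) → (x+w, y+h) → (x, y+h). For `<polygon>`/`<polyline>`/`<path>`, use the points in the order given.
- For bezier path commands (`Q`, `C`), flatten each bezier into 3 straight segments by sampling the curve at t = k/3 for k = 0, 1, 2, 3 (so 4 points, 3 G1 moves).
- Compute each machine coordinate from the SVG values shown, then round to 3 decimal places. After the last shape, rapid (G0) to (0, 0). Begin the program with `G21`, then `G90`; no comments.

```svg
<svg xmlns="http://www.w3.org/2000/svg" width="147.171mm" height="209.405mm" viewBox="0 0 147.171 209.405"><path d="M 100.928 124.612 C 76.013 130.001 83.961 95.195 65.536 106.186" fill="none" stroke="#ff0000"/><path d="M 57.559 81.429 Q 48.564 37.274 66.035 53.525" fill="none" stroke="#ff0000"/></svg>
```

1 u = 1 mm; y_m = 209.405 − y.

[1] `<path>` cubic bezier, #ff0000→cut S785 F924: (100.928,84.793) → (84.773,89.617) → (77.364,102.129) → (65.536,103.219)

[2] `<path>` quadratic bezier, #ff0000→cut S785 F924: (57.559,127.976) → (54.503,150.701) → (57.328,160.002) → (66.035,155.880)

G21
G90
G0 X100.928 Y84.793
M4 S785
G1 X84.773 Y89.617 F924
G1 X77.364 Y102.129
G1 X65.536 Y103.219
G0 X57.559 Y127.976
M4 S785
G1 X54.503 Y150.701 F924
G1 X57.328 Y160.002
G1 X66.035 Y155.880
M5
G0 X0.000 Y0.000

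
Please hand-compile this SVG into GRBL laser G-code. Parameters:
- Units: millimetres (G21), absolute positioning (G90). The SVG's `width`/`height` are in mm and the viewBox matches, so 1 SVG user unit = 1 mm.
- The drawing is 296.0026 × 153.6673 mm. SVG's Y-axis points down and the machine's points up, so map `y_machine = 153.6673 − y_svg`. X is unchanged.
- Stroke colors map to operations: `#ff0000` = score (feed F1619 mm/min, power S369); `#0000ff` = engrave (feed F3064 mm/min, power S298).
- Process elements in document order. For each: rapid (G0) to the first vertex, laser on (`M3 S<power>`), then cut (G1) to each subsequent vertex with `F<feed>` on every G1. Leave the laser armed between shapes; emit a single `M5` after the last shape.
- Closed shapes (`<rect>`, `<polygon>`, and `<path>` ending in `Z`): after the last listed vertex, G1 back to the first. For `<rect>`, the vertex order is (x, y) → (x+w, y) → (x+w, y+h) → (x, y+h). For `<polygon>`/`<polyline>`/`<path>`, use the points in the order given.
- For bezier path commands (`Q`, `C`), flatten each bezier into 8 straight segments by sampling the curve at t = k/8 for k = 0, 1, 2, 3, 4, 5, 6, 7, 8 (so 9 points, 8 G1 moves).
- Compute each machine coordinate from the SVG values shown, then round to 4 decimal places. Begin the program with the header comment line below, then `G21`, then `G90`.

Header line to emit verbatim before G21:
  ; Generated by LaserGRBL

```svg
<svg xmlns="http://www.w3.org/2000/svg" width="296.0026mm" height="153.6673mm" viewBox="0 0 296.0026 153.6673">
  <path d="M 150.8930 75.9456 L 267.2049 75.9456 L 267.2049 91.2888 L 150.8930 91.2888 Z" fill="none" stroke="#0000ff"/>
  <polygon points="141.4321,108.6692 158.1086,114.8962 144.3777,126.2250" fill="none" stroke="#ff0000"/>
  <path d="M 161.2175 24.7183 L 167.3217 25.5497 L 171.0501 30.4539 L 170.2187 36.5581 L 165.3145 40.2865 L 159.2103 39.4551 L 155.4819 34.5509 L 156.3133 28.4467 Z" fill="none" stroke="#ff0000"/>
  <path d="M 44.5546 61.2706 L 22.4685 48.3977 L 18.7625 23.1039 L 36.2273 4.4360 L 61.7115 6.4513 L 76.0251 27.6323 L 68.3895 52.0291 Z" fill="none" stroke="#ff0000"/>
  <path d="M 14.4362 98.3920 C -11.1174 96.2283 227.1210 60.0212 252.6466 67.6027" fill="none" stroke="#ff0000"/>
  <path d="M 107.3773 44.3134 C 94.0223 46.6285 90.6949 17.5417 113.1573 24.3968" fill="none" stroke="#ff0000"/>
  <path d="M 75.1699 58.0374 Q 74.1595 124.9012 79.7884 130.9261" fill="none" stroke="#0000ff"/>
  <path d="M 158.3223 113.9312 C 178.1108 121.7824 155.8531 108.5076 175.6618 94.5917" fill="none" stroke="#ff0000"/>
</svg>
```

; Generated by LaserGRBL
G21
G90
G0 X150.8930 Y77.7217
M3 S298
G1 X267.2049 Y77.7217 F3064
G1 X267.2049 Y62.3785 F3064
G1 X150.8930 Y62.3785 F3064
G1 X150.8930 Y77.7217 F3064
G0 X141.4321 Y44.9981
M3 S369
G1 X158.1086 Y38.7711 F1619
G1 X144.3777 Y27.4423 F1619
G1 X141.4321 Y44.9981 F1619
G0 X161.2175 Y128.9490
M3 S369
G1 X167.3217 Y128.1176 F1619
G1 X171.0501 Y123.2134 F1619
G1 X170.2187 Y117.1092 F1619
G1 X165.3145 Y113.3808 F1619
G1 X159.2103 Y114.2122 F1619
G1 X155.4819 Y119.1164 F1619
G1 X156.3133 Y125.2206 F1619
G1 X161.2175 Y128.9490 F1619
G0 X44.5546 Y92.3967
M3 S369
G1 X22.4685 Y105.2696 F1619
G1 X18.7625 Y130.5634 F1619
G1 X36.2273 Y149.2313 F1619
G1 X61.7115 Y147.2160 F1619
G1 X76.0251 Y126.0350 F1619
G1 X68.3895 Y101.6382 F1619
G1 X44.5546 Y92.3967 F1619
G0 X14.4362 Y55.2753
M3 S369
G1 X16.2882 Y57.5305 F1619
G1 X37.2866 Y62.0651 F1619
G1 X71.8475 Y67.9671 F1619
G1 X114.3867 Y74.3244 F1619
G1 X159.3203 Y80.2249 F1619
G1 X201.0641 Y84.7565 F1619
G1 X234.0343 Y87.0071 F1619
G1 X252.6466 Y86.0646 F1619
G0 X107.3773 Y109.3539
M3 S369
G1 X102.8700 Y109.8262 F1619
G1 X99.4875 Y112.4532 F1619
G1 X97.4145 Y116.4458 F1619
G1 X96.8358 Y121.0147 F1619
G1 X97.9360 Y125.3708 F1619
G1 X100.8998 Y128.7250 F1619
G1 X105.9120 Y130.2879 F1619
G1 X113.1573 Y129.2705 F1619
G0 X75.1699 Y95.6299
M3 S298
G1 X75.0210 Y79.8646 F3064
G1 X75.0797 Y66.0004 F3064
G1 X75.3458 Y54.0375 F3064
G1 X75.8193 Y43.9758 F3064
G1 X76.5004 Y35.8153 F3064
G1 X77.3889 Y29.5561 F3064
G1 X78.4849 Y25.1980 F3064
G1 X79.7884 Y22.7412 F3064
G0 X158.3223 Y39.7361
M3 S369
G1 X163.9364 Y37.7422 F1619
G1 X166.5943 Y37.4887 F1619
G1 X167.2817 Y38.7358 F1619
G1 X166.9845 Y41.2432 F1619
G1 X166.6881 Y44.7709 F1619
G1 X167.3785 Y49.0790 F1619
G1 X170.0411 Y53.9272 F1619
G1 X175.6618 Y59.0756 F1619
M5

Since the viewBox matches the mm dimensions, user units are millimetres directly. The only transform is the Y-flip y_m = 153.6673 − y_svg.

Shape 1 is a rectangle drawn with `<path>`. Its stroke #0000ff means engrave at S298, F3064. After flipping Y the toolpath is (150.8930,77.7217) → (267.2049,77.7217) → (267.2049,62.3785) → (150.8930,62.3785) → (150.8930,77.7217), returning to the start.

Shape 2 is a regular polygon drawn with `<polygon>`. Its stroke #ff0000 means score at S369, F1619. After flipping Y the toolpath is (141.4321,44.9981) → (158.1086,38.7711) → (144.3777,27.4423) → (141.4321,44.9981), returning to the start.

Shape 3 is a regular polygon drawn with `<path>`. Its stroke #ff0000 means score at S369, F1619. After flipping Y the toolpath is (161.2175,128.9490) → (167.3217,128.1176) → (171.0501,123.2134) → (170.2187,117.1092) → (165.3145,113.3808) → (159.2103,114.2122) → (155.4819,119.1164) → (156.3133,125.2206) → (161.2175,128.9490), returning to the start.

Shape 4 is a regular polygon drawn with `<path>`. Its stroke #ff0000 means score at S369, F1619. After flipping Y the toolpath is (44.5546,92.3967) → (22.4685,105.2696) → (18.7625,130.5634) → (36.2273,149.2313) → (61.7115,147.2160) → (76.0251,126.0350) → (68.3895,101.6382) → (44.5546,92.3967), returning to the start.

Shape 5 is a cubic bezier drawn with `<path>`. Its stroke #ff0000 means score at S369, F1619. After flipping Y the toolpath is (14.4362,55.2753) → (16.2882,57.5305) → (37.2866,62.0651) → (71.8475,67.9671) → (114.3867,74.3244) → (159.3203,80.2249) → (201.0641,84.7565) → (234.0343,87.0071) → (252.6466,86.0646).

Shape 6 is a cubic bezier drawn with `<path>`. Its stroke #ff0000 means score at S369, F1619. After flipping Y the toolpath is (107.3773,109.3539) → (102.8700,109.8262) → (99.4875,112.4532) → (97.4145,116.4458) → (96.8358,121.0147) → (97.9360,125.3708) → (100.8998,128.7250) → (105.9120,130.2879) → (113.1573,129.2705).

Shape 7 is a quadratic bezier drawn with `<path>`. Its stroke #0000ff means engrave at S298, F3064. After flipping Y the toolpath is (75.1699,95.6299) → (75.0210,79.8646) → (75.0797,66.0004) → (75.3458,54.0375) → (75.8193,43.9758) → (76.5004,35.8153) → (77.3889,29.5561) → (78.4849,25.1980) → (79.7884,22.7412).

Shape 8 is a cubic bezier drawn with `<path>`. Its stroke #ff0000 means score at S369, F1619. After flipping Y the toolpath is (158.3223,39.7361) → (163.9364,37.7422) → (166.5943,37.4887) → (167.2817,38.7358) → (166.9845,41.2432) → (166.6881,44.7709) → (167.3785,49.0790) → (170.0411,53.9272) → (175.6618,59.0756).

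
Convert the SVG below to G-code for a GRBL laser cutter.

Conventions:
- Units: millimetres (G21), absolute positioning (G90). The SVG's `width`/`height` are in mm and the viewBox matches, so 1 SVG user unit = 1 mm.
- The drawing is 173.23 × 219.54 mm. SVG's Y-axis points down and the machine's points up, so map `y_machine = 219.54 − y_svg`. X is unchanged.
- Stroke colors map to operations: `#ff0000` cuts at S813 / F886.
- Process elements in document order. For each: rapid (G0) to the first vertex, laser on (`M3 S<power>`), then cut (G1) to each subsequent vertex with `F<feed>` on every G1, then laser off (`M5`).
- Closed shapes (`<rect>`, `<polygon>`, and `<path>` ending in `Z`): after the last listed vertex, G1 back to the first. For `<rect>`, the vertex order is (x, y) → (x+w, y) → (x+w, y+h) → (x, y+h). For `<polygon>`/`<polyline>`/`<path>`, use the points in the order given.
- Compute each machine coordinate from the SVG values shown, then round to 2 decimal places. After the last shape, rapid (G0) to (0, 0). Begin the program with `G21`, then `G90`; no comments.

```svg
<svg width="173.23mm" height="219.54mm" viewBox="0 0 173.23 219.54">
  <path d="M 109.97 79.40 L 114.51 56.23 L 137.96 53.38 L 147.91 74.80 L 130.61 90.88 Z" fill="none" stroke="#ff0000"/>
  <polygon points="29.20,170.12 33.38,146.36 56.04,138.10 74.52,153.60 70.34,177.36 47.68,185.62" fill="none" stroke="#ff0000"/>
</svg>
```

G21
G90
G0 X109.97 Y140.14
M3 S813
G1 X114.51 Y163.31 F886
G1 X137.96 Y166.16 F886
G1 X147.91 Y144.74 F886
G1 X130.61 Y128.66 F886
G1 X109.97 Y140.14 F886
M5
G0 X29.20 Y49.42
M3 S813
G1 X33.38 Y73.18 F886
G1 X56.04 Y81.44 F886
G1 X74.52 Y65.94 F886
G1 X70.34 Y42.18 F886
G1 X47.68 Y33.92 F886
G1 X29.20 Y49.42 F886
M5
G0 X0.00 Y0.00

1 u = 1 mm; y_m = 219.54 − y.

[1] `<path>` regular polygon, #ff0000→cut S813 F886: (109.97,140.14) → (114.51,163.31) → (137.96,166.16) → (147.91,144.74) → (130.61,128.66) → (109.97,140.14) (closed)

[2] `<polygon>` regular polygon, #ff0000→cut S813 F886: (29.20,49.42) → (33.38,73.18) → (56.04,81.44) → (74.52,65.94) → (70.34,42.18) → (47.68,33.92) → (29.20,49.42) (closed)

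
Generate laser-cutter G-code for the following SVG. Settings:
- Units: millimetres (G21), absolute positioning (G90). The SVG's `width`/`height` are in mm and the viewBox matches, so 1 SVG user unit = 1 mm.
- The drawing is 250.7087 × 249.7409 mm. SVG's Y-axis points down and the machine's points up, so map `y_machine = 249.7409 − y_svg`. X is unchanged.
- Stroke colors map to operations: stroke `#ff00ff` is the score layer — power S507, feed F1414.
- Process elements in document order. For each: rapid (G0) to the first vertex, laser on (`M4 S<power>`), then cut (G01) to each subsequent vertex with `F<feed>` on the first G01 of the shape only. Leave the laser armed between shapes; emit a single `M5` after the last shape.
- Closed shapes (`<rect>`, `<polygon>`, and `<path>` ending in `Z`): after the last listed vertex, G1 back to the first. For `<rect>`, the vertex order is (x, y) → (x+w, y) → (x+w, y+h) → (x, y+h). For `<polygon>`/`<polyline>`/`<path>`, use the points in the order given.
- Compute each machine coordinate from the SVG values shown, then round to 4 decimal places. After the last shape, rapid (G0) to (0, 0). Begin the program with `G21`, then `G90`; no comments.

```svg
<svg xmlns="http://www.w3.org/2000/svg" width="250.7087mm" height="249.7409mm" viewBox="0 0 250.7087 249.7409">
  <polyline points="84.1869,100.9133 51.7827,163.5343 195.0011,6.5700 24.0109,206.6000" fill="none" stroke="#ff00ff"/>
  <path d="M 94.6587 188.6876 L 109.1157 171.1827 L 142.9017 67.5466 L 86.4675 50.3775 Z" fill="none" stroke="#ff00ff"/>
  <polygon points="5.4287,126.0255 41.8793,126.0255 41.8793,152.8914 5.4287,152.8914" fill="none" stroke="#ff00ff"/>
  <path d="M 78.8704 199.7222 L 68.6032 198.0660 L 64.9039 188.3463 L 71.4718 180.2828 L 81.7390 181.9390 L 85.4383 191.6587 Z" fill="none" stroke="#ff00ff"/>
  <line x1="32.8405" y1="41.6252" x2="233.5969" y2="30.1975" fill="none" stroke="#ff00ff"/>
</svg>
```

G21
G90
G0 X84.1869 Y148.8276
M4 S507
G01 X51.7827 Y86.2066 F1414
G01 X195.0011 Y243.1709
G01 X24.0109 Y43.1409
G0 X94.6587 Y61.0533
M4 S507
G01 X109.1157 Y78.5582 F1414
G01 X142.9017 Y182.1943
G01 X86.4675 Y199.3634
G01 X94.6587 Y61.0533
G0 X5.4287 Y123.7154
M4 S507
G01 X41.8793 Y123.7154 F1414
G01 X41.8793 Y96.8495
G01 X5.4287 Y96.8495
G01 X5.4287 Y123.7154
G0 X78.8704 Y50.0187
M4 S507
G01 X68.6032 Y51.6749 F1414
G01 X64.9039 Y61.3946
G01 X71.4718 Y69.4581
G01 X81.7390 Y67.8019
G01 X85.4383 Y58.0822
G01 X78.8704 Y50.0187
G0 X32.8405 Y208.1157
M4 S507
G01 X233.5969 Y219.5434 F1414
M5
G0 X0.0000 Y0.0000

Since the viewBox matches the mm dimensions, user units are millimetres directly. The only transform is the Y-flip y_m = 249.7409 − y_svg.

Shape 1 is a open polyline drawn with `<polyline>`. Its stroke #ff00ff means score at S507, F1414. After flipping Y the toolpath is (84.1869,148.8276) → (51.7827,86.2066) → (195.0011,243.1709) → (24.0109,43.1409).

Shape 2 is a closed polygon drawn with `<path>`. Its stroke #ff00ff means score at S507, F1414. After flipping Y the toolpath is (94.6587,61.0533) → (109.1157,78.5582) → (142.9017,182.1943) → (86.4675,199.3634) → (94.6587,61.0533), returning to the start.

Shape 3 is a rectangle drawn with `<polygon>`. Its stroke #ff00ff means score at S507, F1414. After flipping Y the toolpath is (5.4287,123.7154) → (41.8793,123.7154) → (41.8793,96.8495) → (5.4287,96.8495) → (5.4287,123.7154), returning to the start.

Shape 4 is a regular polygon drawn with `<path>`. Its stroke #ff00ff means score at S507, F1414. After flipping Y the toolpath is (78.8704,50.0187) → (68.6032,51.6749) → (64.9039,61.3946) → (71.4718,69.4581) → (81.7390,67.8019) → (85.4383,58.0822) → (78.8704,50.0187), returning to the start.

Shape 5 is a line segment drawn with `<line>`. Its stroke #ff00ff means score at S507, F1414. After flipping Y the toolpath is (32.8405,208.1157) → (233.5969,219.5434).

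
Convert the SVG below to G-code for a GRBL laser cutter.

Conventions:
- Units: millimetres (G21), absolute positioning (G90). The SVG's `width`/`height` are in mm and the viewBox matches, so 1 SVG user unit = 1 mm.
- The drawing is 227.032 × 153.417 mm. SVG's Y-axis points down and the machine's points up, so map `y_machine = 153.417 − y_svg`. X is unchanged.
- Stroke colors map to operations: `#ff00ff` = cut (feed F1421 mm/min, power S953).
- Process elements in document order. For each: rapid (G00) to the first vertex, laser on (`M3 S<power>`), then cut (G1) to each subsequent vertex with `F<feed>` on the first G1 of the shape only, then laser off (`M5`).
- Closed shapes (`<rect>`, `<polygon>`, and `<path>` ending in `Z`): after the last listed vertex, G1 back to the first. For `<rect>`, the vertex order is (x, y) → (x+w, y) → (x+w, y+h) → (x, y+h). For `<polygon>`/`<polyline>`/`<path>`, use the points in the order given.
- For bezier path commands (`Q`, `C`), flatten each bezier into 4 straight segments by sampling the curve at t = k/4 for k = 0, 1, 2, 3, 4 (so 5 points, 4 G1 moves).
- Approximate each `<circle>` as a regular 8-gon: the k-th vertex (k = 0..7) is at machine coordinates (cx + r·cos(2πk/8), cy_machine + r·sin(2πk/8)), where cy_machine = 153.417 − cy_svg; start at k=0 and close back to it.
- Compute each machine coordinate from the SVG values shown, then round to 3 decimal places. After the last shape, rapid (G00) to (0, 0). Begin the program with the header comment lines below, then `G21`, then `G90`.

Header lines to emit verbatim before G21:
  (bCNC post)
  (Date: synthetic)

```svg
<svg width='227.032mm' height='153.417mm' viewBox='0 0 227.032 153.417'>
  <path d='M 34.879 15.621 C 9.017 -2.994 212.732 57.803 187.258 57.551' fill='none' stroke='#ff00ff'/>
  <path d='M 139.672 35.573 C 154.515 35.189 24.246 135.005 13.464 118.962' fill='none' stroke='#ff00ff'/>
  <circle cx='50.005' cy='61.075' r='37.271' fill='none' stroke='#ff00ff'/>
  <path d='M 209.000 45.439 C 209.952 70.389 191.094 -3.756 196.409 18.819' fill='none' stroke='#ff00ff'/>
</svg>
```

(bCNC post)
(Date: synthetic)
G21
G90
G00 X34.879 Y137.796
M3 S953
G1 X51.360 Y139.062 F1421
G1 X110.923 Y123.717
G1 X170.559 Y104.929
G1 X187.258 Y95.866
M5
G00 X139.672 Y117.844
M3 S953
G1 X127.730 Y102.720 F1421
G1 X86.177 Y70.277
G1 X39.820 Y40.770
G1 X13.464 Y34.455
M5
G00 X87.276 Y92.342
M3 S953
G1 X76.360 Y118.697 F1421
G1 X50.005 Y129.613
G1 X23.650 Y118.697
G1 X12.734 Y92.342
G1 X23.650 Y65.987
G1 X50.005 Y55.071
G1 X76.360 Y65.987
G1 X87.276 Y92.342
M5
G00 X209.000 Y107.978
M3 S953
G1 X206.687 Y104.786 F1421
G1 X201.068 Y120.397
G1 X196.268 Y136.454
G1 X196.409 Y134.598
M5
G00 X0.000 Y0.000

Since the viewBox matches the mm dimensions, user units are millimetres directly. The only transform is the Y-flip y_m = 153.417 − y_svg.

Shape 1 is a cubic bezier drawn with `<path>`. Its stroke #ff00ff means cut at S953, F1421. After flipping Y the toolpath is (34.879,137.796) → (51.360,139.062) → (110.923,123.717) → (170.559,104.929) → (187.258,95.866).

Shape 2 is a cubic bezier drawn with `<path>`. Its stroke #ff00ff means cut at S953, F1421. After flipping Y the toolpath is (139.672,117.844) → (127.730,102.720) → (86.177,70.277) → (39.820,40.770) → (13.464,34.455).

Shape 3 is a circle drawn with `<circle>`. Its stroke #ff00ff means cut at S953, F1421. After flipping Y the toolpath is (87.276,92.342) → (76.360,118.697) → (50.005,129.613) → (23.650,118.697) → (12.734,92.342) → (23.650,65.987) → (50.005,55.071) → (76.360,65.987) → (87.276,92.342), returning to the start.

Shape 4 is a cubic bezier drawn with `<path>`. Its stroke #ff00ff means cut at S953, F1421. After flipping Y the toolpath is (209.000,107.978) → (206.687,104.786) → (201.068,120.397) → (196.268,136.454) → (196.409,134.598).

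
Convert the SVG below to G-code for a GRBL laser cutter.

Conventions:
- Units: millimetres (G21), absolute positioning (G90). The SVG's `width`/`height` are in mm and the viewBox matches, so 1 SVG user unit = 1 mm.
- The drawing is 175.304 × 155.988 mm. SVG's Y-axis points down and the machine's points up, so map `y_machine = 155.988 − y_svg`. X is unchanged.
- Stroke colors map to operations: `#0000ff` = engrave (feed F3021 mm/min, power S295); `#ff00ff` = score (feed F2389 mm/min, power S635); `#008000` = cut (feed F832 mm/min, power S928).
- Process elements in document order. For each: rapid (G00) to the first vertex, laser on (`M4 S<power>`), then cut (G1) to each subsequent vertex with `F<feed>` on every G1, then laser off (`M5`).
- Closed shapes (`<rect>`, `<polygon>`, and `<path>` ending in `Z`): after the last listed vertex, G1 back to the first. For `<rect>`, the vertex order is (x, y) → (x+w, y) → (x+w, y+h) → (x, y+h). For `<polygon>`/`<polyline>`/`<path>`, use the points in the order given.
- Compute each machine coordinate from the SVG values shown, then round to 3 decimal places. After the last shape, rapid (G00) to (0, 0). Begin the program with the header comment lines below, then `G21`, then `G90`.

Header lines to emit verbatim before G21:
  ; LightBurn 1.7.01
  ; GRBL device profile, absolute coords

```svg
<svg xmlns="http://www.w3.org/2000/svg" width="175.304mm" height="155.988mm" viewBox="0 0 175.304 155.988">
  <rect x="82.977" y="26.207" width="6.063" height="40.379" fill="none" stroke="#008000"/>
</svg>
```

; LightBurn 1.7.01
; GRBL device profile, absolute coords
G21
G90
G00 X82.977 Y129.781
M4 S928
G1 X89.040 Y129.781 F832
G1 X89.040 Y89.402 F832
G1 X82.977 Y89.402 F832
G1 X82.977 Y129.781 F832
M5
G00 X0.000 Y0.000

Since the viewBox matches the mm dimensions, user units are millimetres directly. The only transform is the Y-flip y_m = 155.988 − y_svg.

Shape 1 is a rectangle drawn with `<rect>`. Its stroke #008000 means cut at S928, F832. After flipping Y the toolpath is (82.977,129.781) → (89.040,129.781) → (89.040,89.402) → (82.977,89.402) → (82.977,129.781), returning to the start.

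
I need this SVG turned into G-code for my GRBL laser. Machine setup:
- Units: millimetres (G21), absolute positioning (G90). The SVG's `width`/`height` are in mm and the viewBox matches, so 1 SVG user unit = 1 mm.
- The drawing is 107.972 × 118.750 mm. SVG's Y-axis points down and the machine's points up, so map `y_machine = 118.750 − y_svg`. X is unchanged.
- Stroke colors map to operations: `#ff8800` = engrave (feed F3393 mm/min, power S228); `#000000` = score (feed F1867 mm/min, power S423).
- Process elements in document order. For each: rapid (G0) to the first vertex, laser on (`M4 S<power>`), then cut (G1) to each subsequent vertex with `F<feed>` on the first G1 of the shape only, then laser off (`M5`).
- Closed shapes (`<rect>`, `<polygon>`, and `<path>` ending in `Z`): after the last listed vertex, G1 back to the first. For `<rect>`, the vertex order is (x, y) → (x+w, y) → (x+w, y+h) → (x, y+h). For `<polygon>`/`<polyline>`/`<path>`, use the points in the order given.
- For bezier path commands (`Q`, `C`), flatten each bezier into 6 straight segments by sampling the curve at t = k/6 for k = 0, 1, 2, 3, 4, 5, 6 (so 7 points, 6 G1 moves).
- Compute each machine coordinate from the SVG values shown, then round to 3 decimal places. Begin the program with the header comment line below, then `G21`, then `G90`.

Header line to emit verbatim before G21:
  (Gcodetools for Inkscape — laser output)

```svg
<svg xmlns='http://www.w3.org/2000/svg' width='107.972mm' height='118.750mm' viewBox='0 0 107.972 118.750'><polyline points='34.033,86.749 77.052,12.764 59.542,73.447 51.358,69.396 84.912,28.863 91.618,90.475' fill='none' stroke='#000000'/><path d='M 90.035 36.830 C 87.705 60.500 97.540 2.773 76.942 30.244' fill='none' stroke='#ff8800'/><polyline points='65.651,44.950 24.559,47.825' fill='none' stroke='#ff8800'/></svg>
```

Since the viewBox matches the mm dimensions, user units are millimetres directly. The only transform is the Y-flip y_m = 118.750 − y_svg.

Shape 1 is a open polyline drawn with `<polyline>`. Its stroke #000000 means score at S423, F1867. After flipping Y the toolpath is (34.033,32.001) → (77.052,105.986) → (59.542,45.303) → (51.358,49.354) → (84.912,89.887) → (91.618,28.275).

Shape 2 is a cubic bezier drawn with `<path>`. Its stroke #ff8800 means engrave at S228, F3393. After flipping Y the toolpath is (90.035,81.920) → (89.687,76.097) → (90.182,79.212) → (90.339,86.638) → (88.973,93.748) → (84.902,95.913) → (76.942,88.506).

Shape 3 is a line segment drawn with `<polyline>`. Its stroke #ff8800 means engrave at S228, F3393. After flipping Y the toolpath is (65.651,73.800) → (24.559,70.925).

(Gcodetools for Inkscape — laser output)
G21
G90
G0 X34.033 Y32.001
M4 S423
G1 X77.052 Y105.986 F1867
G1 X59.542 Y45.303
G1 X51.358 Y49.354
G1 X84.912 Y89.887
G1 X91.618 Y28.275
M5
G0 X90.035 Y81.920
M4 S228
G1 X89.687 Y76.097 F3393
G1 X90.182 Y79.212
G1 X90.339 Y86.638
G1 X88.973 Y93.748
G1 X84.902 Y95.913
G1 X76.942 Y88.506
M5
G0 X65.651 Y73.800
M4 S228
G1 X24.559 Y70.925 F3393
M5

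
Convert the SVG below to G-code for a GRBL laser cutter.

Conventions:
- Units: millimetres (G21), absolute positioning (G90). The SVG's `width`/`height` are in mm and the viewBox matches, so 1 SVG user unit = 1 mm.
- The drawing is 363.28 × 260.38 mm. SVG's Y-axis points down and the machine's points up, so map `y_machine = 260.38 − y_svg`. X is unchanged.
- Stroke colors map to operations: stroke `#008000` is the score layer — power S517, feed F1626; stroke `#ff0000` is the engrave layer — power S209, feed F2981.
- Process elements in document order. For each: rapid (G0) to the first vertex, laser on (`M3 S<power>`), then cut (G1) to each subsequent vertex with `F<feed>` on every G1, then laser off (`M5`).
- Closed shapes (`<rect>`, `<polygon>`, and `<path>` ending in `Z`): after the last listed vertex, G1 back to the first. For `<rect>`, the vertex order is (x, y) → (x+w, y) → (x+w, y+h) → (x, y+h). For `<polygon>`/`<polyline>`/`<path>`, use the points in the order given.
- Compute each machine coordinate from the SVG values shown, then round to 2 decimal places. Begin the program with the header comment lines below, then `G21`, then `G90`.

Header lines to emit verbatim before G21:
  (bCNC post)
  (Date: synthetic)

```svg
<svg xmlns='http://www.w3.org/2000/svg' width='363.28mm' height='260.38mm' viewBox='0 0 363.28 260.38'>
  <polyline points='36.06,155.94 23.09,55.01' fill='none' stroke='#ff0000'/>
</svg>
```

viewBox `0 0 363.28 260.38` with mm width/height → 1 unit = 1 mm. Flip: y_m = 260.38 − y_svg.

**Shape 1** — `<polyline>` line segment, stroke `#ff0000` → engrave (S209, F2981). Machine vertices: (36.06,104.44) → (23.09,205.37). Open path.

(bCNC post)
(Date: synthetic)
G21
G90
G0 X36.06 Y104.44
M3 S209
G1 X23.09 Y205.37 F2981
M5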